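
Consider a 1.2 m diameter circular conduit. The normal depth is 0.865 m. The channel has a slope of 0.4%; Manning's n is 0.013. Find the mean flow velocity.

For a circular section of diameter D = 1.2 m at depth y = 0.865 m, the central angle is θ = 2 arccos(1 − 2y/D) = 4.057 rad. Then A = (D²/8)(θ − sin θ) = 0.8728 m² and P = Dθ/2 = 2.434 m.
Hydraulic radius R = A/P = 0.8728/2.434 = 0.3586 m.
From Manning's equation, V = (1/n) R^(2/3) S^(1/2) = (1/0.013) × 0.3586^(2/3) × 0.004^(1/2) = 2.46 m/s.

V = 2.46 m/s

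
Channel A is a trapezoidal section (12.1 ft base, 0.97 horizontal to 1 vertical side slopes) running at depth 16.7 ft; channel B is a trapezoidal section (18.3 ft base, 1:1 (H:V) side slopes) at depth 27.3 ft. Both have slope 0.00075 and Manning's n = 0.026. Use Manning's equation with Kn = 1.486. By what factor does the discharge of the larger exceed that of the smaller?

3.63

Channel A: With bottom width b = 12.1 ft and side slope z = 0.97: A = (b + zy)y = (12.1 + 0.97×16.7)×16.7 = 472.6 ft²; P = b + 2y√(1+z²) = 12.1 + 2×16.7×1.393 = 58.63 ft. Hydraulic radius R = A/P = 472.6/58.63 = 8.06 ft. Q_A = (1.486/0.026)·472.6·8.06^(2/3)·√0.00075 = 2974 ft³/s.
Channel B: With bottom width b = 18.3 ft and side slope z = 1: A = (b + zy)y = (18.3 + 1×27.3)×27.3 = 1245 ft²; P = b + 2y√(1+z²) = 18.3 + 2×27.3×1.414 = 95.52 ft. Hydraulic radius R = A/P = 1245/95.52 = 13.03 ft. Q_B = (1.486/0.026)·1245·13.03^(2/3)·√0.00075 = 10790 ft³/s.
The larger discharge is 10790 ft³/s and the smaller is 2974 ft³/s; the ratio is 3.63.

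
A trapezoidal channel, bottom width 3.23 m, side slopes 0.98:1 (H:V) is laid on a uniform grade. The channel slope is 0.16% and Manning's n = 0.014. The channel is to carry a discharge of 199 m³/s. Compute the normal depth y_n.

Manning's equation rearranged: A R^(2/3) = nQ / (1·√S) = 0.014 × 199 / (√0.0016) = 69.65.
At y = 3.59 m: A R^(2/3) = 36.16 — short.
At y = 5.93 m: A R^(2/3) = 104 — over.
At y = 4.92 m: A R^(2/3) = 69.61 — close enough.

y_n = 4.92 m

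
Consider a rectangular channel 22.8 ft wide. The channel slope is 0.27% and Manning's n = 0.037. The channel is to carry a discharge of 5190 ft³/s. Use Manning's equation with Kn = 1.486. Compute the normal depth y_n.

y_n = 27.2 ft

Manning's equation rearranged: A R^(2/3) = nQ / (1.486·√S) = 0.037 × 5190 / (1.486 × √0.0027) = 2487.
Trying y = 19.9 ft: A R^(2/3) = 1699 — too small.
Trying y = 33.4 ft: A R^(2/3) = 3171 — too large.
Trying y = 27.2 ft: A R^(2/3) = 2487 — ≈ 2487.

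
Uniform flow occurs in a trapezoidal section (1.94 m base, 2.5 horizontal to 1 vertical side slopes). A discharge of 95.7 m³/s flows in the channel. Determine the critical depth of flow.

y_c = 2.77 m

At critical depth, Q² T / (g A³) = 1, i.e. A³/T = Q²/g = 95.7²/9.81 = 933.6.
At y = 2.28 m: A³/T = 396.2 — short.
At y = 3.32 m: A³/T = 2119 — over.
At y = 2.77 m: A³/T = 937.8 — close enough.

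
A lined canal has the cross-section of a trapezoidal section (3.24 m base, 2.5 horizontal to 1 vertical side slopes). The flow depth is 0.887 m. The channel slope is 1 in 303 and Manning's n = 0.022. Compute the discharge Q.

With bottom width b = 3.24 m and side slope z = 2.5: A = (b + zy)y = (3.24 + 2.5×0.887)×0.887 = 4.841 m²; P = b + 2y√(1+z²) = 3.24 + 2×0.887×2.693 = 8.017 m.
Hydraulic radius R = A/P = 4.841/8.017 = 0.6038 m.
Manning's equation: Q = (1/n) A R^(2/3) S^(1/2) = (1/0.022) × 4.841 × 0.6038^(2/3) × 0.0033^(1/2) = 9.03 m³/s.

Q = 9.03 m³/s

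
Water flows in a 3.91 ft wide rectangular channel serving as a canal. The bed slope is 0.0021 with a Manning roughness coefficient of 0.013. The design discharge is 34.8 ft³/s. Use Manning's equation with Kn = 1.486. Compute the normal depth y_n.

Manning's equation rearranged: A R^(2/3) = nQ / (1.486·√S) = 0.013 × 34.8 / (1.486 × √0.0021) = 6.643.
At y = 2.07 ft: A R^(2/3) = 8.123 — too large.
At y = 1.53 ft: A R^(2/3) = 5.403 — too small.
At y = 1.78 ft: A R^(2/3) = 6.639 — matches.

y_n = 1.78 ft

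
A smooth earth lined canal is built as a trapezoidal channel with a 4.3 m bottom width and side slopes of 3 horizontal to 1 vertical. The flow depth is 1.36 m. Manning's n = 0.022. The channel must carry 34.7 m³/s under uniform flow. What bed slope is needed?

S = 0.00529

With bottom width b = 4.3 m and side slope z = 3: A = (b + zy)y = (4.3 + 3×1.36)×1.36 = 11.4 m²; P = b + 2y√(1+z²) = 4.3 + 2×1.36×3.162 = 12.9 m.
Hydraulic radius R = A/P = 11.4/12.9 = 0.8834 m.
From Manning's equation, S = [nQ / (1 A R^(2/3))]² = [0.022 × 34.7 / (1 × 11.4 × 0.8834^(2/3))]² = 0.00529.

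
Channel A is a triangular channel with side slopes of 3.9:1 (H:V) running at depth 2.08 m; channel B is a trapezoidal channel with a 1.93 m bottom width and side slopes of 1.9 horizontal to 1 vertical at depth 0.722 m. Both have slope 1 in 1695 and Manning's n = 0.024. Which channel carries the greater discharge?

Channel A: For a triangular section with side slope z = 3.9: A = zy² = 3.9×2.08² = 16.87 m²; P = 2y√(1+z²) = 2×2.08×4.026 = 16.75 m. Hydraulic radius R = A/P = 16.87/16.75 = 1.007 m. Q_A = (1/0.024)·16.87·1.007^(2/3)·√0.00059 = 17.16 m³/s.
Channel B: With bottom width b = 1.93 m and side slope z = 1.9: A = (b + zy)y = (1.93 + 1.9×0.722)×0.722 = 2.384 m²; P = b + 2y√(1+z²) = 1.93 + 2×0.722×2.147 = 5.03 m. Hydraulic radius R = A/P = 2.384/5.03 = 0.4739 m. Q_B = (1/0.024)·2.384·0.4739^(2/3)·√0.00059 = 1.467 m³/s.
Q_A = 17.16 m³/s vs Q_B = 1.467 m³/s, so channel A carries more.

channel A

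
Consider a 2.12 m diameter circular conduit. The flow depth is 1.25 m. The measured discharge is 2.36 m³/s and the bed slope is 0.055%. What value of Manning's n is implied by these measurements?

For a circular section of diameter D = 2.12 m at depth y = 1.25 m, the central angle is θ = 2 arccos(1 − 2y/D) = 3.502 rad. Then A = (D²/8)(θ − sin θ) = 2.166 m² and P = Dθ/2 = 3.712 m.
Hydraulic radius R = A/P = 2.166/3.712 = 0.5834 m.
Rearranging Manning's equation: n = (1/Q) A R^(2/3) S^(1/2) = (1/2.36) × 2.166 × 0.5834^(2/3) × √0.00055 = 0.015.

n = 0.015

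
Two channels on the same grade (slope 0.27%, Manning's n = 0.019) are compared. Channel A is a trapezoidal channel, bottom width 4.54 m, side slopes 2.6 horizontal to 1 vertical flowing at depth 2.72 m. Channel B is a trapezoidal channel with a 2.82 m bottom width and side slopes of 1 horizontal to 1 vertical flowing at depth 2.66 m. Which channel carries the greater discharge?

Channel A: With bottom width b = 4.54 m and side slope z = 2.6: A = (b + zy)y = (4.54 + 2.6×2.72)×2.72 = 31.58 m²; P = b + 2y√(1+z²) = 4.54 + 2×2.72×2.786 = 19.69 m. Hydraulic radius R = A/P = 31.58/19.69 = 1.604 m. Q_A = (1/0.019)·31.58·1.604^(2/3)·√0.0027 = 118.3 m³/s.
Channel B: With bottom width b = 2.82 m and side slope z = 1: A = (b + zy)y = (2.82 + 1×2.66)×2.66 = 14.58 m²; P = b + 2y√(1+z²) = 2.82 + 2×2.66×1.414 = 10.34 m. Hydraulic radius R = A/P = 14.58/10.34 = 1.409 m. Q_B = (1/0.019)·14.58·1.409^(2/3)·√0.0027 = 50.11 m³/s.
Q_A = 118.3 m³/s vs Q_B = 50.11 m³/s, so channel A carries more.

channel A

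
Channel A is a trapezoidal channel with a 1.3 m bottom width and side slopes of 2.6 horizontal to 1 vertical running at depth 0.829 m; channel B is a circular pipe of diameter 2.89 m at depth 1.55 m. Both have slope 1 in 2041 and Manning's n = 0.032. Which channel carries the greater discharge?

Channel A: With bottom width b = 1.3 m and side slope z = 2.6: A = (b + zy)y = (1.3 + 2.6×0.829)×0.829 = 2.865 m²; P = b + 2y√(1+z²) = 1.3 + 2×0.829×2.786 = 5.919 m. Hydraulic radius R = A/P = 2.865/5.919 = 0.484 m. Q_A = (1/0.032)·2.865·0.484^(2/3)·√0.00049 = 1.221 m³/s.
Channel B: For a circular section of diameter D = 2.89 m at depth y = 1.55 m, the central angle is θ = 2 arccos(1 − 2y/D) = 3.287 rad. Then A = (D²/8)(θ − sin θ) = 3.583 m² and P = Dθ/2 = 4.75 m. Hydraulic radius R = A/P = 3.583/4.75 = 0.7544 m. Q_B = (1/0.032)·3.583·0.7544^(2/3)·√0.00049 = 2.054 m³/s.
Q_A = 1.221 m³/s vs Q_B = 2.054 m³/s, so channel B carries more.

channel B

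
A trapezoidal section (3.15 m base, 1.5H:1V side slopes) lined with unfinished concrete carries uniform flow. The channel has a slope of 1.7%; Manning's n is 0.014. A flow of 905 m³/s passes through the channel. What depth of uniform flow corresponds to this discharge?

y_n = 4.97 m

Manning's equation rearranged: A R^(2/3) = nQ / (1·√S) = 0.014 × 905 / (√0.017) = 97.17.
At y = 5.93 m: A R^(2/3) = 145.6 — too large.
At y = 4.03 m: A R^(2/3) = 60.69 — too small.
At y = 4.97 m: A R^(2/3) = 97.13 — close enough.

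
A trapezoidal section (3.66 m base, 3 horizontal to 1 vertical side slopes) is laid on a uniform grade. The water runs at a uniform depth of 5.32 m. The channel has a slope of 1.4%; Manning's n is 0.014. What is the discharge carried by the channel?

With bottom width b = 3.66 m and side slope z = 3: A = (b + zy)y = (3.66 + 3×5.32)×5.32 = 104.4 m²; P = b + 2y√(1+z²) = 3.66 + 2×5.32×3.162 = 37.31 m.
Hydraulic radius R = A/P = 104.4/37.31 = 2.798 m.
Manning's equation: Q = (1/n) A R^(2/3) S^(1/2) = (1/0.014) × 104.4 × 2.798^(2/3) × 0.014^(1/2) = 1750 m³/s.

Q = 1750 m³/s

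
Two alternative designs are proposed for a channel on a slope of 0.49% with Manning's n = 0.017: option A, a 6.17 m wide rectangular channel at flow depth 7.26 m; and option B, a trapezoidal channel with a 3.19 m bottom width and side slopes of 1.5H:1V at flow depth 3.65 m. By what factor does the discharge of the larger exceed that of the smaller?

Channel A: Flow area A = b·y = 6.17 × 7.26 = 44.79 m². Wetted perimeter P = b + 2y = 6.17 + 2×7.26 = 20.69 m. Hydraulic radius R = A/P = 44.79/20.69 = 2.165 m. Q_A = (1/0.017)·44.79·2.165^(2/3)·√0.0049 = 308.7 m³/s.
Channel B: With bottom width b = 3.19 m and side slope z = 1.5: A = (b + zy)y = (3.19 + 1.5×3.65)×3.65 = 31.63 m²; P = b + 2y√(1+z²) = 3.19 + 2×3.65×1.803 = 16.35 m. Hydraulic radius R = A/P = 31.63/16.35 = 1.934 m. Q_B = (1/0.017)·31.63·1.934^(2/3)·√0.0049 = 202.2 m³/s.
The larger discharge is 308.7 m³/s and the smaller is 202.2 m³/s; the ratio is 1.53.

1.53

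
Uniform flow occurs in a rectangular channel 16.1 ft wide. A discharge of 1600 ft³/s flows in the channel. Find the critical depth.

y_c = 6.74 ft

For a rectangular channel, critical depth y_c = (q²/g)^(1/3) where q = Q/b = 1600/16.1 = 99.38 ft²/s.
So y_c = (99.38²/32.2)^(1/3) = 6.74 ft.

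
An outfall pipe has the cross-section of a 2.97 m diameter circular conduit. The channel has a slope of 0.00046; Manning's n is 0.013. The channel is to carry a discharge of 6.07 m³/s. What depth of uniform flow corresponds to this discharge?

y_n = 1.74 m

Manning's equation rearranged: A R^(2/3) = nQ / (1·√S) = 0.013 × 6.07 / (√0.00046) = 3.679.
Trying y = 1.95 m: A R^(2/3) = 4.359 — high.
Trying y = 1.74 m: A R^(2/3) = 3.679 — close enough.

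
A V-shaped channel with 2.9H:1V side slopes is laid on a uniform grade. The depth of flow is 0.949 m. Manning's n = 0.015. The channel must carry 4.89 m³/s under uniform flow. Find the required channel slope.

For a triangular section with side slope z = 2.9: A = zy² = 2.9×0.949² = 2.612 m²; P = 2y√(1+z²) = 2×0.949×3.068 = 5.822 m.
Hydraulic radius R = A/P = 2.612/5.822 = 0.4486 m.
From Manning's equation, S = [nQ / (1 A R^(2/3))]² = [0.015 × 4.89 / (1 × 2.612 × 0.4486^(2/3))]² = 0.0023.

S = 0.0023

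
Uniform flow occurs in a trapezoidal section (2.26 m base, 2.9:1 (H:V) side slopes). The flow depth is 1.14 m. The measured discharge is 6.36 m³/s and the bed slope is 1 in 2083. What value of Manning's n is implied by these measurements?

With bottom width b = 2.26 m and side slope z = 2.9: A = (b + zy)y = (2.26 + 2.9×1.14)×1.14 = 6.345 m²; P = b + 2y√(1+z²) = 2.26 + 2×1.14×3.068 = 9.254 m.
Hydraulic radius R = A/P = 6.345/9.254 = 0.6857 m.
Rearranging Manning's equation: n = (1/Q) A R^(2/3) S^(1/2) = (1/6.36) × 6.345 × 0.6857^(2/3) × √0.0004801 = 0.017.

n = 0.017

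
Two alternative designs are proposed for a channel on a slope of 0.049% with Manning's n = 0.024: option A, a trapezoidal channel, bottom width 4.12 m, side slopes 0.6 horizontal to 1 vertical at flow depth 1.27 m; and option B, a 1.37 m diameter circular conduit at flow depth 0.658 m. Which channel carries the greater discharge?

Channel A: With bottom width b = 4.12 m and side slope z = 0.6: A = (b + zy)y = (4.12 + 0.6×1.27)×1.27 = 6.2 m²; P = b + 2y√(1+z²) = 4.12 + 2×1.27×1.166 = 7.082 m. Hydraulic radius R = A/P = 6.2/7.082 = 0.8755 m. Q_A = (1/0.024)·6.2·0.8755^(2/3)·√0.00049 = 5.233 m³/s.
Channel B: For a circular section of diameter D = 1.37 m at depth y = 0.658 m, the central angle is θ = 2 arccos(1 − 2y/D) = 3.063 rad. Then A = (D²/8)(θ − sin θ) = 0.7001 m² and P = Dθ/2 = 2.098 m. Hydraulic radius R = A/P = 0.7001/2.098 = 0.3337 m. Q_B = (1/0.024)·0.7001·0.3337^(2/3)·√0.00049 = 0.3106 m³/s.
Q_A = 5.233 m³/s vs Q_B = 0.3106 m³/s, so channel A carries more.

channel A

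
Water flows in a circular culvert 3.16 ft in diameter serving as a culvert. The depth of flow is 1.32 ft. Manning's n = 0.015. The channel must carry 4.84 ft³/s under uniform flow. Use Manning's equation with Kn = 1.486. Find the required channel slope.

For a circular section of diameter D = 3.16 ft at depth y = 1.32 ft, the central angle is θ = 2 arccos(1 − 2y/D) = 2.811 rad. Then A = (D²/8)(θ − sin θ) = 3.103 ft² and P = Dθ/2 = 4.441 ft.
Hydraulic radius R = A/P = 3.103/4.441 = 0.6988 ft.
From Manning's equation, S = [nQ / (1.486 A R^(2/3))]² = [0.015 × 4.84 / (1.486 × 3.103 × 0.6988^(2/3))]² = 0.0004.

S = 0.0004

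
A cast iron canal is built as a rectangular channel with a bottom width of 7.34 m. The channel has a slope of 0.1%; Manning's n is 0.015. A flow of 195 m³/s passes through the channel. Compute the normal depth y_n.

Manning's equation rearranged: A R^(2/3) = nQ / (1·√S) = 0.015 × 195 / (√0.001) = 92.5.
Trying y = 5.33 m: A R^(2/3) = 65.64 — short.
Trying y = 8.8 m: A R^(2/3) = 121.8 — over.
Trying y = 7.01 m: A R^(2/3) = 92.46 — matches.

y_n = 7.01 m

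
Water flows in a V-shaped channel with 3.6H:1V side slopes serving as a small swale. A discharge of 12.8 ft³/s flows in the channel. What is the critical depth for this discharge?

y_c = 0.953 ft

At critical depth, Q² T / (g A³) = 1, i.e. A³/T = Q²/g = 12.8²/32.2 = 5.088.
At y = 0.721 ft: A³/T = 1.263 — too small.
At y = 1.03 ft: A³/T = 7.512 — too large.
At y = 0.953 ft: A³/T = 5.094 — close enough.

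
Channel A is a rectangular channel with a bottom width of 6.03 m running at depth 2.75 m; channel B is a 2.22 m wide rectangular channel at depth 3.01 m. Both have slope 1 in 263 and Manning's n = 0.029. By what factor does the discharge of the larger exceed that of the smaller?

3.64

Channel A: Flow area A = b·y = 6.03 × 2.75 = 16.58 m². Wetted perimeter P = b + 2y = 6.03 + 2×2.75 = 11.53 m. Hydraulic radius R = A/P = 16.58/11.53 = 1.438 m. Q_A = (1/0.029)·16.58·1.438^(2/3)·√0.003802 = 44.92 m³/s.
Channel B: Flow area A = b·y = 2.22 × 3.01 = 6.682 m². Wetted perimeter P = b + 2y = 2.22 + 2×3.01 = 8.24 m. Hydraulic radius R = A/P = 6.682/8.24 = 0.8109 m. Q_B = (1/0.029)·6.682·0.8109^(2/3)·√0.003802 = 12.36 m³/s.
The larger discharge is 44.92 m³/s and the smaller is 12.36 m³/s; the ratio is 3.64.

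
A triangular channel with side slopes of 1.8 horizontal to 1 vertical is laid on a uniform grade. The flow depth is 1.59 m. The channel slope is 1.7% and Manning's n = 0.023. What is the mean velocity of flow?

For a triangular section with side slope z = 1.8: A = zy² = 1.8×1.59² = 4.551 m²; P = 2y√(1+z²) = 2×1.59×2.059 = 6.548 m.
Hydraulic radius R = A/P = 4.551/6.548 = 0.695 m.
From Manning's equation, V = (1/n) R^(2/3) S^(1/2) = (1/0.023) × 0.695^(2/3) × 0.017^(1/2) = 4.45 m/s.

V = 4.45 m/s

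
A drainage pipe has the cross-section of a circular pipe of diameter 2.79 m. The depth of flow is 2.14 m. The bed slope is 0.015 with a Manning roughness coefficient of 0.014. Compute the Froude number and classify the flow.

For a circular section of diameter D = 2.79 m at depth y = 2.14 m, the central angle is θ = 2 arccos(1 − 2y/D) = 4.268 rad. Then A = (D²/8)(θ − sin θ) = 5.032 m² and P = Dθ/2 = 5.954 m.
Hydraulic radius R = A/P = 5.032/5.954 = 0.8451 m.
V = (1/n) R^(2/3) √S = (1/0.014) × 0.8451^(2/3) × √0.015 = 7.819 m/s. Hydraulic depth D_h = A/T = 5.032/2.359 = 2.133 m.
Froude number Fr = V/√(g·D_h) = 7.819/√(9.81×2.133) = 1.71, which is greater than 1, so the flow is supercritical.

supercritical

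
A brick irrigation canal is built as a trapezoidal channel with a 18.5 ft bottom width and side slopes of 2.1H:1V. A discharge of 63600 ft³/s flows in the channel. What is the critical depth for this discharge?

At critical depth, Q² T / (g A³) = 1, i.e. A³/T = Q²/g = 63600²/32.2 = 125600000.
At y = 25.7 ft: A³/T = 51100000 — low.
At y = 31.5 ft: A³/T = 125700000 — matches.

y_c = 31.5 ft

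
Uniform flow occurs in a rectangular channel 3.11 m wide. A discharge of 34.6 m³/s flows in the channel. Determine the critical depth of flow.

For a rectangular channel, critical depth y_c = (q²/g)^(1/3) where q = Q/b = 34.6/3.11 = 11.13 m²/s.
So y_c = (11.13²/9.81)^(1/3) = 2.33 m.

y_c = 2.33 m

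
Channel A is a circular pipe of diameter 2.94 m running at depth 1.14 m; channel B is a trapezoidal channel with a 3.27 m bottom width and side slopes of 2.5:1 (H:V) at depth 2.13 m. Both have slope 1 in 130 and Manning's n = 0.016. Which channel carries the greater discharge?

Channel A: For a circular section of diameter D = 2.94 m at depth y = 1.14 m, the central angle is θ = 2 arccos(1 − 2y/D) = 2.689 rad. Then A = (D²/8)(θ − sin θ) = 2.432 m² and P = Dθ/2 = 3.952 m. Hydraulic radius R = A/P = 2.432/3.952 = 0.6154 m. Q_A = (1/0.016)·2.432·0.6154^(2/3)·√0.007692 = 9.647 m³/s.
Channel B: With bottom width b = 3.27 m and side slope z = 2.5: A = (b + zy)y = (3.27 + 2.5×2.13)×2.13 = 18.31 m²; P = b + 2y√(1+z²) = 3.27 + 2×2.13×2.693 = 14.74 m. Hydraulic radius R = A/P = 18.31/14.74 = 1.242 m. Q_B = (1/0.016)·18.31·1.242^(2/3)·√0.007692 = 116 m³/s.
Q_A = 9.647 m³/s vs Q_B = 116 m³/s, so channel B carries more.

channel B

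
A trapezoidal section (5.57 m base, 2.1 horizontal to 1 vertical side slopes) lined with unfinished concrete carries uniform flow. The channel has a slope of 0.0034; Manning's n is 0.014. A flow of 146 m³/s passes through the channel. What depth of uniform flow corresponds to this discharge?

y_n = 2.45 m

Manning's equation rearranged: A R^(2/3) = nQ / (1·√S) = 0.014 × 146 / (√0.0034) = 35.05.
Try y = 1.71 m: A R^(2/3) = 17.28 — short.
Try y = 2.45 m: A R^(2/3) = 35.12 — close enough.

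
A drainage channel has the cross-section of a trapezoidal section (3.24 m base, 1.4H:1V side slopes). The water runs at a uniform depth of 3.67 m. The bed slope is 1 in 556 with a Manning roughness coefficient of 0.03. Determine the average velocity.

With bottom width b = 3.24 m and side slope z = 1.4: A = (b + zy)y = (3.24 + 1.4×3.67)×3.67 = 30.75 m²; P = b + 2y√(1+z²) = 3.24 + 2×3.67×1.72 = 15.87 m.
Hydraulic radius R = A/P = 30.75/15.87 = 1.938 m.
From Manning's equation, V = (1/n) R^(2/3) S^(1/2) = (1/0.03) × 1.938^(2/3) × 0.001799^(1/2) = 2.2 m/s.

V = 2.2 m/s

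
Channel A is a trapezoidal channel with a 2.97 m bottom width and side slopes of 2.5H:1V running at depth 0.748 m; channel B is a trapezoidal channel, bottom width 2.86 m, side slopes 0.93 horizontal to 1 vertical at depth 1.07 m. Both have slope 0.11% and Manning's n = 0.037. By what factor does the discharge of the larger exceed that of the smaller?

Channel A: With bottom width b = 2.97 m and side slope z = 2.5: A = (b + zy)y = (2.97 + 2.5×0.748)×0.748 = 3.62 m²; P = b + 2y√(1+z²) = 2.97 + 2×0.748×2.693 = 6.998 m. Hydraulic radius R = A/P = 3.62/6.998 = 0.5173 m. Q_A = (1/0.037)·3.62·0.5173^(2/3)·√0.0011 = 2.091 m³/s.
Channel B: With bottom width b = 2.86 m and side slope z = 0.93: A = (b + zy)y = (2.86 + 0.93×1.07)×1.07 = 4.125 m²; P = b + 2y√(1+z²) = 2.86 + 2×1.07×1.366 = 5.782 m. Hydraulic radius R = A/P = 4.125/5.782 = 0.7134 m. Q_B = (1/0.037)·4.125·0.7134^(2/3)·√0.0011 = 2.952 m³/s.
The larger discharge is 2.952 m³/s and the smaller is 2.091 m³/s; the ratio is 1.41.

1.41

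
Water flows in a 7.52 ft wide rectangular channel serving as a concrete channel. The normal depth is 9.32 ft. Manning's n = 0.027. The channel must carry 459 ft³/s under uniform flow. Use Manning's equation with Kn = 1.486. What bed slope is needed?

Flow area A = b·y = 7.52 × 9.32 = 70.09 ft². Wetted perimeter P = b + 2y = 7.52 + 2×9.32 = 26.16 ft.
Hydraulic radius R = A/P = 70.09/26.16 = 2.679 ft.
From Manning's equation, S = [nQ / (1.486 A R^(2/3))]² = [0.027 × 459 / (1.486 × 70.09 × 2.679^(2/3))]² = 0.00381.

S = 0.00381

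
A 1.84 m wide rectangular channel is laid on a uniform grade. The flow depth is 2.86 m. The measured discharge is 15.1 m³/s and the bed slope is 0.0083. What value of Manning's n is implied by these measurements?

Flow area A = b·y = 1.84 × 2.86 = 5.262 m². Wetted perimeter P = b + 2y = 1.84 + 2×2.86 = 7.56 m.
Hydraulic radius R = A/P = 5.262/7.56 = 0.6961 m.
Rearranging Manning's equation: n = (1/Q) A R^(2/3) S^(1/2) = (1/15.1) × 5.262 × 0.6961^(2/3) × √0.0083 = 0.0249.

n = 0.0249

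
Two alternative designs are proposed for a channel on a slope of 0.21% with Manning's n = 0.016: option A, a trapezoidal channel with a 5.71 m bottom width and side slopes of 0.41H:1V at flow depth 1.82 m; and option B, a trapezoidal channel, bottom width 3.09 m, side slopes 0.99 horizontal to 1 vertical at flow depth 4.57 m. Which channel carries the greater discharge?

channel B

Channel A: With bottom width b = 5.71 m and side slope z = 0.41: A = (b + zy)y = (5.71 + 0.41×1.82)×1.82 = 11.75 m²; P = b + 2y√(1+z²) = 5.71 + 2×1.82×1.081 = 9.644 m. Hydraulic radius R = A/P = 11.75/9.644 = 1.218 m. Q_A = (1/0.016)·11.75·1.218^(2/3)·√0.0021 = 38.39 m³/s.
Channel B: With bottom width b = 3.09 m and side slope z = 0.99: A = (b + zy)y = (3.09 + 0.99×4.57)×4.57 = 34.8 m²; P = b + 2y√(1+z²) = 3.09 + 2×4.57×1.407 = 15.95 m. Hydraulic radius R = A/P = 34.8/15.95 = 2.181 m. Q_B = (1/0.016)·34.8·2.181^(2/3)·√0.0021 = 167.6 m³/s.
Q_A = 38.39 m³/s vs Q_B = 167.6 m³/s, so channel B carries more.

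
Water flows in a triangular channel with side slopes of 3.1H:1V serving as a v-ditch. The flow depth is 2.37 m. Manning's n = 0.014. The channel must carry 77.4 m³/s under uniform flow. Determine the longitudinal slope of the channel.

For a triangular section with side slope z = 3.1: A = zy² = 3.1×2.37² = 17.41 m²; P = 2y√(1+z²) = 2×2.37×3.257 = 15.44 m.
Hydraulic radius R = A/P = 17.41/15.44 = 1.128 m.
From Manning's equation, S = [nQ / (1 A R^(2/3))]² = [0.014 × 77.4 / (1 × 17.41 × 1.128^(2/3))]² = 0.0033.

S = 0.0033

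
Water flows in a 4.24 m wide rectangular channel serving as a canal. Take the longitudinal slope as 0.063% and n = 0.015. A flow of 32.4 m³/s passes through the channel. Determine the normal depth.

Manning's equation rearranged: A R^(2/3) = nQ / (1·√S) = 0.015 × 32.4 / (√0.00063) = 19.36.
Trying y = 2.6 m: A R^(2/3) = 12.23 — low.
Trying y = 4.19 m: A R^(2/3) = 22.31 — high.
Trying y = 3.73 m: A R^(2/3) = 19.33 — ≈ 19.36.

y_n = 3.73 m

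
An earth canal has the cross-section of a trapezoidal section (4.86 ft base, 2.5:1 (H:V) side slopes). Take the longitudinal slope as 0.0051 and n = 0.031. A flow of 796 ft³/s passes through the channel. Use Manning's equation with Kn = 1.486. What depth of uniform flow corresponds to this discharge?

Manning's equation rearranged: A R^(2/3) = nQ / (1.486·√S) = 0.031 × 796 / (1.486 × √0.0051) = 232.5.
At y = 5.07 ft: A R^(2/3) = 175.1 — low.
At y = 5.73 ft: A R^(2/3) = 232.6 — close enough.

y_n = 5.73 ft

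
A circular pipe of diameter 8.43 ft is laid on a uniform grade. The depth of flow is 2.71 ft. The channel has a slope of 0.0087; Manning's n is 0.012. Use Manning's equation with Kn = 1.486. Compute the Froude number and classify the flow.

For a circular section of diameter D = 8.43 ft at depth y = 2.71 ft, the central angle is θ = 2 arccos(1 − 2y/D) = 2.411 rad. Then A = (D²/8)(θ − sin θ) = 15.49 ft² and P = Dθ/2 = 10.16 ft.
Hydraulic radius R = A/P = 15.49/10.16 = 1.525 ft.
V = (1.486/n) R^(2/3) √S = (1.486/0.012) × 1.525^(2/3) × √0.0087 = 15.3 ft/s. Hydraulic depth D_h = A/T = 15.49/7.874 = 1.968 ft.
Froude number Fr = V/√(g·D_h) = 15.3/√(32.2×1.968) = 1.92, which is greater than 1, so the flow is supercritical.

supercritical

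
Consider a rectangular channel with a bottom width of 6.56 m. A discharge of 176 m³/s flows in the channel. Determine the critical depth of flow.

y_c = 4.19 m

For a rectangular channel, critical depth y_c = (q²/g)^(1/3) where q = Q/b = 176/6.56 = 26.83 m²/s.
So y_c = (26.83²/9.81)^(1/3) = 4.19 m.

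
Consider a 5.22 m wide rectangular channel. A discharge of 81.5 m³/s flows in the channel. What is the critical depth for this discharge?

For a rectangular channel, critical depth y_c = (q²/g)^(1/3) where q = Q/b = 81.5/5.22 = 15.61 m²/s.
So y_c = (15.61²/9.81)^(1/3) = 2.92 m.

y_c = 2.92 m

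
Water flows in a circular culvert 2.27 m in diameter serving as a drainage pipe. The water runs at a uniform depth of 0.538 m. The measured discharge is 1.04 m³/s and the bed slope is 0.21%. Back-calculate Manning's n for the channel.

n = 0.0151

For a circular section of diameter D = 2.27 m at depth y = 0.538 m, the central angle is θ = 2 arccos(1 − 2y/D) = 2.034 rad. Then A = (D²/8)(θ − sin θ) = 0.7337 m² and P = Dθ/2 = 2.308 m.
Hydraulic radius R = A/P = 0.7337/2.308 = 0.3179 m.
Rearranging Manning's equation: n = (1/Q) A R^(2/3) S^(1/2) = (1/1.04) × 0.7337 × 0.3179^(2/3) × √0.0021 = 0.0151.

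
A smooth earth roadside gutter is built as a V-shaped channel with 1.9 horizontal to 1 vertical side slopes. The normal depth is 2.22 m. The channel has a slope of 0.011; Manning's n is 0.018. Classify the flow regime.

For a triangular section with side slope z = 1.9: A = zy² = 1.9×2.22² = 9.364 m²; P = 2y√(1+z²) = 2×2.22×2.147 = 9.533 m.
Hydraulic radius R = A/P = 9.364/9.533 = 0.9823 m.
V = (1/n) R^(2/3) √S = (1/0.018) × 0.9823^(2/3) × √0.011 = 5.758 m/s. Hydraulic depth D_h = A/T = 9.364/8.436 = 1.11 m.
Froude number Fr = V/√(g·D_h) = 5.758/√(9.81×1.11) = 1.74, which is greater than 1, so the flow is supercritical.

supercritical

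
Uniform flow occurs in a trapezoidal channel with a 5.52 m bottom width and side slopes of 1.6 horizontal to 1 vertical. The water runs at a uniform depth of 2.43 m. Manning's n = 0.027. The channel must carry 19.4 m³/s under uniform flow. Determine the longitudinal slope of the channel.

S = 0.000291

With bottom width b = 5.52 m and side slope z = 1.6: A = (b + zy)y = (5.52 + 1.6×2.43)×2.43 = 22.86 m²; P = b + 2y√(1+z²) = 5.52 + 2×2.43×1.887 = 14.69 m.
Hydraulic radius R = A/P = 22.86/14.69 = 1.556 m.
From Manning's equation, S = [nQ / (1 A R^(2/3))]² = [0.027 × 19.4 / (1 × 22.86 × 1.556^(2/3))]² = 0.000291.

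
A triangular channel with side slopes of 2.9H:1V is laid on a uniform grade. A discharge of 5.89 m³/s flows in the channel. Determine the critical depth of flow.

y_c = 0.966 m

At critical depth, Q² T / (g A³) = 1, i.e. A³/T = Q²/g = 5.89²/9.81 = 3.536.
At y = 1.15 m: A³/T = 8.458 — over.
At y = 0.966 m: A³/T = 3.537 — close enough.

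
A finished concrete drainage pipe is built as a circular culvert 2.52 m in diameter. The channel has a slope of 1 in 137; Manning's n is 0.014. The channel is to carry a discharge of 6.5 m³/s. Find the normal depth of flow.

Manning's equation rearranged: A R^(2/3) = nQ / (1·√S) = 0.014 × 6.5 / (√0.007299) = 1.065.
At y = 1.12 m: A R^(2/3) = 1.494 — high.
At y = 0.78 m: A R^(2/3) = 0.7625 — low.
At y = 0.93 m: A R^(2/3) = 1.064 — matches.

y_n = 0.93 m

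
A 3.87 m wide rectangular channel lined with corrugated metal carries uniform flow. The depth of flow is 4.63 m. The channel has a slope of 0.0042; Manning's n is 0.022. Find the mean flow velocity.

Flow area A = b·y = 3.87 × 4.63 = 17.92 m². Wetted perimeter P = b + 2y = 3.87 + 2×4.63 = 13.13 m.
Hydraulic radius R = A/P = 17.92/13.13 = 1.365 m.
From Manning's equation, V = (1/n) R^(2/3) S^(1/2) = (1/0.022) × 1.365^(2/3) × 0.0042^(1/2) = 3.62 m/s.

V = 3.62 m/s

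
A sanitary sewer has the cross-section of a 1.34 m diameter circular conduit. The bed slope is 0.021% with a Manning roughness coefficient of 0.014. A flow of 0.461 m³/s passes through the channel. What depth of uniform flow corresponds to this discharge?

Manning's equation rearranged: A R^(2/3) = nQ / (1·√S) = 0.014 × 0.461 / (√0.00021) = 0.4454.
Try y = 0.932 m: A R^(2/3) = 0.5647 — over.
Try y = 0.57 m: A R^(2/3) = 0.2563 — short.
Try y = 0.791 m: A R^(2/3) = 0.4457 — close enough.

y_n = 0.791 m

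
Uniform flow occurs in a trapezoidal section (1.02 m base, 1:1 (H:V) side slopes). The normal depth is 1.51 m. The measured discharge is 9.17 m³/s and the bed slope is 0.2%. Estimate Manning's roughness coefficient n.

With bottom width b = 1.02 m and side slope z = 1: A = (b + zy)y = (1.02 + 1×1.51)×1.51 = 3.82 m²; P = b + 2y√(1+z²) = 1.02 + 2×1.51×1.414 = 5.291 m.
Hydraulic radius R = A/P = 3.82/5.291 = 0.722 m.
Rearranging Manning's equation: n = (1/Q) A R^(2/3) S^(1/2) = (1/9.17) × 3.82 × 0.722^(2/3) × √0.002 = 0.015.

n = 0.015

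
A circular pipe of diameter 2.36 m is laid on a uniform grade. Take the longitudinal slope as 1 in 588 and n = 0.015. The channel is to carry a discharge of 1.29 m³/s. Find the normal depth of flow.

y_n = 0.623 m

Manning's equation rearranged: A R^(2/3) = nQ / (1·√S) = 0.015 × 1.29 / (√0.001701) = 0.4692.
At y = 0.744 m: A R^(2/3) = 0.6631 — too large.
At y = 0.535 m: A R^(2/3) = 0.3468 — too small.
At y = 0.623 m: A R^(2/3) = 0.4694 — ≈ 0.4692.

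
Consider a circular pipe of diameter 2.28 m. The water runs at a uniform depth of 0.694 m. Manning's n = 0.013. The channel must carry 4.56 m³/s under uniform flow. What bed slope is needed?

For a circular section of diameter D = 2.28 m at depth y = 0.694 m, the central angle is θ = 2 arccos(1 − 2y/D) = 2.338 rad. Then A = (D²/8)(θ − sin θ) = 1.051 m² and P = Dθ/2 = 2.665 m.
Hydraulic radius R = A/P = 1.051/2.665 = 0.3944 m.
From Manning's equation, S = [nQ / (1 A R^(2/3))]² = [0.013 × 4.56 / (1 × 1.051 × 0.3944^(2/3))]² = 0.011.

S = 0.011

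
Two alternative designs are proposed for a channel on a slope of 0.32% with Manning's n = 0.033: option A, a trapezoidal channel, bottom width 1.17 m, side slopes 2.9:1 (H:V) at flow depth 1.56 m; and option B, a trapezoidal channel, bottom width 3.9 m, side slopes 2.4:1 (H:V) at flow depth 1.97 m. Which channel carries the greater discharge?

Channel A: With bottom width b = 1.17 m and side slope z = 2.9: A = (b + zy)y = (1.17 + 2.9×1.56)×1.56 = 8.883 m²; P = b + 2y√(1+z²) = 1.17 + 2×1.56×3.068 = 10.74 m. Hydraulic radius R = A/P = 8.883/10.74 = 0.827 m. Q_A = (1/0.033)·8.883·0.827^(2/3)·√0.0032 = 13.42 m³/s.
Channel B: With bottom width b = 3.9 m and side slope z = 2.4: A = (b + zy)y = (3.9 + 2.4×1.97)×1.97 = 17 m²; P = b + 2y√(1+z²) = 3.9 + 2×1.97×2.6 = 14.14 m. Hydraulic radius R = A/P = 17/14.14 = 1.202 m. Q_B = (1/0.033)·17·1.202^(2/3)·√0.0032 = 32.93 m³/s.
Q_A = 13.42 m³/s vs Q_B = 32.93 m³/s, so channel B carries more.

channel B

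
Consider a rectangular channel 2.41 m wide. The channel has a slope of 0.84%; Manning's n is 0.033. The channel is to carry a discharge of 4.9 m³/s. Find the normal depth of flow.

Manning's equation rearranged: A R^(2/3) = nQ / (1·√S) = 0.033 × 4.9 / (√0.0084) = 1.764.
Trying y = 0.895 m: A R^(2/3) = 1.383 — too small.
Trying y = 1.07 m: A R^(2/3) = 1.766 — matches.

y_n = 1.07 m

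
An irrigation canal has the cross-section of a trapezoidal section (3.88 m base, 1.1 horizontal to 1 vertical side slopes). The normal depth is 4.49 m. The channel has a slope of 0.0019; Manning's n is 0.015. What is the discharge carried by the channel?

Q = 200 m³/s

With bottom width b = 3.88 m and side slope z = 1.1: A = (b + zy)y = (3.88 + 1.1×4.49)×4.49 = 39.6 m²; P = b + 2y√(1+z²) = 3.88 + 2×4.49×1.487 = 17.23 m.
Hydraulic radius R = A/P = 39.6/17.23 = 2.298 m.
Manning's equation: Q = (1/n) A R^(2/3) S^(1/2) = (1/0.015) × 39.6 × 2.298^(2/3) × 0.0019^(1/2) = 200 m³/s.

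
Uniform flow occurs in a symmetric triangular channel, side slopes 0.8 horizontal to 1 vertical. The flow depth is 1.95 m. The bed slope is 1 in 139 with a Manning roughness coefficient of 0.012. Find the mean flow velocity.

V = 5.08 m/s

For a triangular section with side slope z = 0.8: A = zy² = 0.8×1.95² = 3.042 m²; P = 2y√(1+z²) = 2×1.95×1.281 = 4.994 m.
Hydraulic radius R = A/P = 3.042/4.994 = 0.6091 m.
From Manning's equation, V = (1/n) R^(2/3) S^(1/2) = (1/0.012) × 0.6091^(2/3) × 0.007194^(1/2) = 5.08 m/s.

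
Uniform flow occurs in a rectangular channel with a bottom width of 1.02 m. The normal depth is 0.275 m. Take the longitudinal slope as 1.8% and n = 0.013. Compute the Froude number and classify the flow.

supercritical

Flow area A = b·y = 1.02 × 0.275 = 0.2805 m². Wetted perimeter P = b + 2y = 1.02 + 2×0.275 = 1.57 m.
Hydraulic radius R = A/P = 0.2805/1.57 = 0.1787 m.
V = (1/n) R^(2/3) √S = (1/0.013) × 0.1787^(2/3) × √0.018 = 3.274 m/s. Hydraulic depth D_h = A/T = 0.2805/1.02 = 0.275 m.
Froude number Fr = V/√(g·D_h) = 3.274/√(9.81×0.275) = 1.99, which is greater than 1, so the flow is supercritical.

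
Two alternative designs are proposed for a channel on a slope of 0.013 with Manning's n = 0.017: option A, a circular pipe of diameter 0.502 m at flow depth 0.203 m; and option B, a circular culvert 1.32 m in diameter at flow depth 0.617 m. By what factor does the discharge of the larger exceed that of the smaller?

Channel A: For a circular section of diameter D = 0.502 m at depth y = 0.203 m, the central angle is θ = 2 arccos(1 − 2y/D) = 2.757 rad. Then A = (D²/8)(θ − sin θ) = 0.07501 m² and P = Dθ/2 = 0.6919 m. Hydraulic radius R = A/P = 0.07501/0.6919 = 0.1084 m. Q_A = (1/0.017)·0.07501·0.1084^(2/3)·√0.013 = 0.1144 m³/s.
Channel B: For a circular section of diameter D = 1.32 m at depth y = 0.617 m, the central angle is θ = 2 arccos(1 − 2y/D) = 3.011 rad. Then A = (D²/8)(θ − sin θ) = 0.6275 m² and P = Dθ/2 = 1.987 m. Hydraulic radius R = A/P = 0.6275/1.987 = 0.3158 m. Q_B = (1/0.017)·0.6275·0.3158^(2/3)·√0.013 = 1.952 m³/s.
The larger discharge is 1.952 m³/s and the smaller is 0.1144 m³/s; the ratio is 17.1.

17.1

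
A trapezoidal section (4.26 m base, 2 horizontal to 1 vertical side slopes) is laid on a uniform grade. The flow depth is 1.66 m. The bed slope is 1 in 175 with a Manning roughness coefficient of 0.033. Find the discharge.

Q = 30.3 m³/s

With bottom width b = 4.26 m and side slope z = 2: A = (b + zy)y = (4.26 + 2×1.66)×1.66 = 12.58 m²; P = b + 2y√(1+z²) = 4.26 + 2×1.66×2.236 = 11.68 m.
Hydraulic radius R = A/P = 12.58/11.68 = 1.077 m.
Manning's equation: Q = (1/n) A R^(2/3) S^(1/2) = (1/0.033) × 12.58 × 1.077^(2/3) × 0.005714^(1/2) = 30.3 m³/s.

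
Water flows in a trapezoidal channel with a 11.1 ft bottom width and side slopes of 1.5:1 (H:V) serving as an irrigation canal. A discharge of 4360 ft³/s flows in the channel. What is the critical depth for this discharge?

At critical depth, Q² T / (g A³) = 1, i.e. A³/T = Q²/g = 4360²/32.2 = 590400.
At y = 9.67 ft: A³/T = 378400 — short.
At y = 10.8 ft: A³/T = 589200 — ≈ 590400.

y_c = 10.8 ft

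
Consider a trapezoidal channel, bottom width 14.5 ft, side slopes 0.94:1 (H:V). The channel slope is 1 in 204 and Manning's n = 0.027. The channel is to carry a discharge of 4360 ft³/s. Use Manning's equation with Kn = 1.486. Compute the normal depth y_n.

y_n = 12.3 ft

Manning's equation rearranged: A R^(2/3) = nQ / (1.486·√S) = 0.027 × 4360 / (1.486 × √0.004902) = 1131.
Trying y = 13.8 ft: A R^(2/3) = 1419 — high.
Trying y = 12.3 ft: A R^(2/3) = 1133 — close enough.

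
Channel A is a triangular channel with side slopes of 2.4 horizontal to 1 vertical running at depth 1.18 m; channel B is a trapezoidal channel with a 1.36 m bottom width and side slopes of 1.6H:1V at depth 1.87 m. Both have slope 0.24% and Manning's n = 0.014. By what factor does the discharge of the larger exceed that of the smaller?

3.57

Channel A: For a triangular section with side slope z = 2.4: A = zy² = 2.4×1.18² = 3.342 m²; P = 2y√(1+z²) = 2×1.18×2.6 = 6.136 m. Hydraulic radius R = A/P = 3.342/6.136 = 0.5446 m. Q_A = (1/0.014)·3.342·0.5446^(2/3)·√0.0024 = 7.799 m³/s.
Channel B: With bottom width b = 1.36 m and side slope z = 1.6: A = (b + zy)y = (1.36 + 1.6×1.87)×1.87 = 8.138 m²; P = b + 2y√(1+z²) = 1.36 + 2×1.87×1.887 = 8.417 m. Hydraulic radius R = A/P = 8.138/8.417 = 0.9669 m. Q_B = (1/0.014)·8.138·0.9669^(2/3)·√0.0024 = 27.85 m³/s.
The larger discharge is 27.85 m³/s and the smaller is 7.799 m³/s; the ratio is 3.57.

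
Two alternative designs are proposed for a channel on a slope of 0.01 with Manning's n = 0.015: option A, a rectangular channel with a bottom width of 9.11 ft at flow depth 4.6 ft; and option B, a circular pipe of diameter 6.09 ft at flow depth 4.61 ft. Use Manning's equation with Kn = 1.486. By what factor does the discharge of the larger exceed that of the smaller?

2.05

Channel A: Flow area A = b·y = 9.11 × 4.6 = 41.91 ft². Wetted perimeter P = b + 2y = 9.11 + 2×4.6 = 18.31 ft. Hydraulic radius R = A/P = 41.91/18.31 = 2.289 ft. Q_A = (1.486/0.015)·41.91·2.289^(2/3)·√0.01 = 721 ft³/s.
Channel B: For a circular section of diameter D = 6.09 ft at depth y = 4.61 ft, the central angle is θ = 2 arccos(1 − 2y/D) = 4.221 rad. Then A = (D²/8)(θ − sin θ) = 23.66 ft² and P = Dθ/2 = 12.85 ft. Hydraulic radius R = A/P = 23.66/12.85 = 1.841 ft. Q_B = (1.486/0.015)·23.66·1.841^(2/3)·√0.01 = 352 ft³/s.
The larger discharge is 721 ft³/s and the smaller is 352 ft³/s; the ratio is 2.05.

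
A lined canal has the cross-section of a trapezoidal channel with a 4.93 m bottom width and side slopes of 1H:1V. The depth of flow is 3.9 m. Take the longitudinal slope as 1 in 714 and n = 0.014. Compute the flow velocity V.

V = 4.46 m/s

With bottom width b = 4.93 m and side slope z = 1: A = (b + zy)y = (4.93 + 1×3.9)×3.9 = 34.44 m²; P = b + 2y√(1+z²) = 4.93 + 2×3.9×1.414 = 15.96 m.
Hydraulic radius R = A/P = 34.44/15.96 = 2.158 m.
From Manning's equation, V = (1/n) R^(2/3) S^(1/2) = (1/0.014) × 2.158^(2/3) × 0.001401^(1/2) = 4.46 m/s.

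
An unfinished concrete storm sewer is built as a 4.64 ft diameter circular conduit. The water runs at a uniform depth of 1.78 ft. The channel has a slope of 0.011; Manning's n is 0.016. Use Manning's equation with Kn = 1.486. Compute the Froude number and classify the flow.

For a circular section of diameter D = 4.64 ft at depth y = 1.78 ft, the central angle is θ = 2 arccos(1 − 2y/D) = 2.672 rad. Then A = (D²/8)(θ − sin θ) = 5.972 ft² and P = Dθ/2 = 6.198 ft.
Hydraulic radius R = A/P = 5.972/6.198 = 0.9634 ft.
V = (1.486/n) R^(2/3) √S = (1.486/0.016) × 0.9634^(2/3) × √0.011 = 9.502 ft/s. Hydraulic depth D_h = A/T = 5.972/4.513 = 1.323 ft.
Froude number Fr = V/√(g·D_h) = 9.502/√(32.2×1.323) = 1.46, which is greater than 1, so the flow is supercritical.

supercritical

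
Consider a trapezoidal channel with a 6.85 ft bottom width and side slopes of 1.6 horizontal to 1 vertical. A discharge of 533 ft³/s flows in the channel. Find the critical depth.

y_c = 4.16 ft

At critical depth, Q² T / (g A³) = 1, i.e. A³/T = Q²/g = 533²/32.2 = 8823.
At y = 4.93 ft: A³/T = 16950 — over.
At y = 3.55 ft: A³/T = 4833 — short.
At y = 4.16 ft: A³/T = 8797 — matches.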